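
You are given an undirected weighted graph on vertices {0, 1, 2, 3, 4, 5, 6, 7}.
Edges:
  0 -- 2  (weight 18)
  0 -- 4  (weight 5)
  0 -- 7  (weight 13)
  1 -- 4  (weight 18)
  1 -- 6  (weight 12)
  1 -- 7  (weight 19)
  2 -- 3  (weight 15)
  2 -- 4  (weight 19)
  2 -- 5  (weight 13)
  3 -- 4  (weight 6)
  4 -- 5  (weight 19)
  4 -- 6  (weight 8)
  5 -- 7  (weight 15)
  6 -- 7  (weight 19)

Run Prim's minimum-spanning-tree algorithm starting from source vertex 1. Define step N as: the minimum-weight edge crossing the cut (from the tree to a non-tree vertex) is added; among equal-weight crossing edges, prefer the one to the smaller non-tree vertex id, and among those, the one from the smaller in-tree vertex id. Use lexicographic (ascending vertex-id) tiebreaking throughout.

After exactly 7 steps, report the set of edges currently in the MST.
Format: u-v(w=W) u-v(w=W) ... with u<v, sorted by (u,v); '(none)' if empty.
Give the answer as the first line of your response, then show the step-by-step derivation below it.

0-4(w=5) 0-7(w=13) 1-6(w=12) 2-3(w=15) 2-5(w=13) 3-4(w=6) 4-6(w=8)

step 1: add edge 1-6 (w=12); MST = {1-6(w=12)}
step 2: add edge 4-6 (w=8); MST = {1-6(w=12) 4-6(w=8)}
step 3: add edge 0-4 (w=5); MST = {0-4(w=5) 1-6(w=12) 4-6(w=8)}
step 4: add edge 3-4 (w=6); MST = {0-4(w=5) 1-6(w=12) 3-4(w=6) 4-6(w=8)}
step 5: add edge 0-7 (w=13); MST = {0-4(w=5) 0-7(w=13) 1-6(w=12) 3-4(w=6) 4-6(w=8)}
step 6: add edge 2-3 (w=15); MST = {0-4(w=5) 0-7(w=13) 1-6(w=12) 2-3(w=15) 3-4(w=6) 4-6(w=8)}
step 7: add edge 2-5 (w=13); MST = {0-4(w=5) 0-7(w=13) 1-6(w=12) 2-3(w=15) 2-5(w=13) 3-4(w=6) 4-6(w=8)}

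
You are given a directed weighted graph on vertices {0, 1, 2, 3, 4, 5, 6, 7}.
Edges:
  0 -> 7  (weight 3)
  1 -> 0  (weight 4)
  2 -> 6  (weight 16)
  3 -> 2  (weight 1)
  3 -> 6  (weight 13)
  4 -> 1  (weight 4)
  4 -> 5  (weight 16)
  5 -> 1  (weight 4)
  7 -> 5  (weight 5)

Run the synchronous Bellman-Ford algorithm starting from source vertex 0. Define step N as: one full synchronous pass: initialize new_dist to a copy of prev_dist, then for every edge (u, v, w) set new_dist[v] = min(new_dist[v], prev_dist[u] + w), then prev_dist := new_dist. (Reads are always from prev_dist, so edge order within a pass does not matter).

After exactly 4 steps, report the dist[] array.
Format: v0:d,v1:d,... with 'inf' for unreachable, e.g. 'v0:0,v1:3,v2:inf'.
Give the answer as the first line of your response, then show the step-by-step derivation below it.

v0:0,v1:12,v2:inf,v3:inf,v4:inf,v5:8,v6:inf,v7:3

step 1: dist = v0:0,v1:inf,v2:inf,v3:inf,v4:inf,v5:inf,v6:inf,v7:3
step 2: dist = v0:0,v1:inf,v2:inf,v3:inf,v4:inf,v5:8,v6:inf,v7:3
step 3: dist = v0:0,v1:12,v2:inf,v3:inf,v4:inf,v5:8,v6:inf,v7:3
step 4: dist = v0:0,v1:12,v2:inf,v3:inf,v4:inf,v5:8,v6:inf,v7:3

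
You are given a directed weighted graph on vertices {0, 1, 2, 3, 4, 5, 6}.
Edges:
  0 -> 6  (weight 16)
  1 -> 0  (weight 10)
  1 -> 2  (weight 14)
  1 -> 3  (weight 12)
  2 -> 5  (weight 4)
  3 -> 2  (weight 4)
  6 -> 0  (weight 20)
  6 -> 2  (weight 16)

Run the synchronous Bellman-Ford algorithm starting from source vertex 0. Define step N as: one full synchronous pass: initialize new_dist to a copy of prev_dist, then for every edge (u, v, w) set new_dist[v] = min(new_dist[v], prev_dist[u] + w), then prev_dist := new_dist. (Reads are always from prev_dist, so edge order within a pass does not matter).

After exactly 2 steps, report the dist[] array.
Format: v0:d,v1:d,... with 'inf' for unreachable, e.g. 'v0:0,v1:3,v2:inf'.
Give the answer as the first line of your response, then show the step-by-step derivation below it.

v0:0,v1:inf,v2:32,v3:inf,v4:inf,v5:inf,v6:16

step 1: dist = v0:0,v1:inf,v2:inf,v3:inf,v4:inf,v5:inf,v6:16
step 2: dist = v0:0,v1:inf,v2:32,v3:inf,v4:inf,v5:inf,v6:16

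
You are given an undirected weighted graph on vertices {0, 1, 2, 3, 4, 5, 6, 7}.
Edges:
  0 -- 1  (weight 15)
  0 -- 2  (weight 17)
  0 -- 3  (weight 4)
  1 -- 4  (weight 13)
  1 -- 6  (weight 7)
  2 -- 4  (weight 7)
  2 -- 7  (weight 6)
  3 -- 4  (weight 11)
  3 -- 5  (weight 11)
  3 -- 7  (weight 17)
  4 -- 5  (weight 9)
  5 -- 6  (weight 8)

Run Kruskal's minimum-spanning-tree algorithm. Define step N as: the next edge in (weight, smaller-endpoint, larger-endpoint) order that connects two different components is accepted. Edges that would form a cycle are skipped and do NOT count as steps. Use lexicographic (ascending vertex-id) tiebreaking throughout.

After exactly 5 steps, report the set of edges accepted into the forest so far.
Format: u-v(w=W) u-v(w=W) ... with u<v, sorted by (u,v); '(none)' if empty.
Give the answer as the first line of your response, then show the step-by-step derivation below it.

0-3(w=4) 1-6(w=7) 2-4(w=7) 2-7(w=6) 5-6(w=8)

step 1: add edge 0-3 (w=4); MST = {0-3(w=4)}
step 2: add edge 2-7 (w=6); MST = {0-3(w=4) 2-7(w=6)}
step 3: add edge 1-6 (w=7); MST = {0-3(w=4) 1-6(w=7) 2-7(w=6)}
step 4: add edge 2-4 (w=7); MST = {0-3(w=4) 1-6(w=7) 2-4(w=7) 2-7(w=6)}
step 5: add edge 5-6 (w=8); MST = {0-3(w=4) 1-6(w=7) 2-4(w=7) 2-7(w=6) 5-6(w=8)}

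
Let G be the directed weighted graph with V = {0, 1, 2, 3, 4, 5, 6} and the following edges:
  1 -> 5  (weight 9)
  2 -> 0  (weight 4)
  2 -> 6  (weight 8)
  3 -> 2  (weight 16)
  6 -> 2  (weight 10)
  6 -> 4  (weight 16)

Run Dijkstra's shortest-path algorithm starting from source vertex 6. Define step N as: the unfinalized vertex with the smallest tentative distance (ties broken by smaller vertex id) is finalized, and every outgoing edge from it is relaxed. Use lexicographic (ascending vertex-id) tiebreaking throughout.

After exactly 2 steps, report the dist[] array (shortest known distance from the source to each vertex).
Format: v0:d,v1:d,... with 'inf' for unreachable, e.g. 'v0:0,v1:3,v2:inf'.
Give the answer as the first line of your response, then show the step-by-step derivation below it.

v0:14,v1:inf,v2:10,v3:inf,v4:16,v5:inf,v6:0

step 1: dist = v0:inf,v1:inf,v2:10,v3:inf,v4:16,v5:inf,v6:0
step 2: dist = v0:14,v1:inf,v2:10,v3:inf,v4:16,v5:inf,v6:0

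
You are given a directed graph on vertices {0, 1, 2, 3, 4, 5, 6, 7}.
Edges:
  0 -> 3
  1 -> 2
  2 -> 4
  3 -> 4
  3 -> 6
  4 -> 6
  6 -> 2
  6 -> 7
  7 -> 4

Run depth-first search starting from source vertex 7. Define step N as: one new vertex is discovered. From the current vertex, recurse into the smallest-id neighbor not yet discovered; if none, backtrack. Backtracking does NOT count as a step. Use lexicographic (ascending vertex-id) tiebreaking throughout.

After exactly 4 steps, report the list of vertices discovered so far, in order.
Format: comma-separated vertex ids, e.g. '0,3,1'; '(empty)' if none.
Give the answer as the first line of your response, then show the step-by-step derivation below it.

7,4,6,2

step 1: discover 7; path=7; order=7
step 2: discover 4; path=7>4; order=7,4
step 3: discover 6; path=7>4>6; order=7,4,6
step 4: discover 2; path=7>4>6>2; order=7,4,6,2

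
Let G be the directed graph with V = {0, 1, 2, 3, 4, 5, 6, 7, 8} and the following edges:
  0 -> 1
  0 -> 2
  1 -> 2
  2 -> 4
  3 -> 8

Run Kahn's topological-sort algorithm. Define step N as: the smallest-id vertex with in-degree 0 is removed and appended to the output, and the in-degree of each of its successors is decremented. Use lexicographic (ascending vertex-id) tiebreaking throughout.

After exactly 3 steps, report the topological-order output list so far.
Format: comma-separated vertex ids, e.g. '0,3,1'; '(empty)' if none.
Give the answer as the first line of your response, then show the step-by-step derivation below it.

0,1,2

step 1: output 0; order=[0]; indeg=(0,0,1,0,1,0,0,0,1)
step 2: output 1; order=[0,1]; indeg=(0,0,0,0,1,0,0,0,1)
step 3: output 2; order=[0,1,2]; indeg=(0,0,0,0,0,0,0,0,1)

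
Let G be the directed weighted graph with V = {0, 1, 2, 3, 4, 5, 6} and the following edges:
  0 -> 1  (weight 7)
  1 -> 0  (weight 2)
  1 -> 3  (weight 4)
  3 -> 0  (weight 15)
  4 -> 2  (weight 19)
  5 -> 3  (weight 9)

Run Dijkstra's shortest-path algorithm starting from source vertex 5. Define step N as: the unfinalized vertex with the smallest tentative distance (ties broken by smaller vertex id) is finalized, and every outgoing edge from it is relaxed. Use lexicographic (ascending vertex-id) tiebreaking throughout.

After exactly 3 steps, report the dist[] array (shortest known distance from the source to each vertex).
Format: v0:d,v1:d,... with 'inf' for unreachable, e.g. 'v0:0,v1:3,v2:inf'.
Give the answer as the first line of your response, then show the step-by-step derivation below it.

v0:24,v1:31,v2:inf,v3:9,v4:inf,v5:0,v6:inf

step 1: dist = v0:inf,v1:inf,v2:inf,v3:9,v4:inf,v5:0,v6:inf
step 2: dist = v0:24,v1:inf,v2:inf,v3:9,v4:inf,v5:0,v6:inf
step 3: dist = v0:24,v1:31,v2:inf,v3:9,v4:inf,v5:0,v6:inf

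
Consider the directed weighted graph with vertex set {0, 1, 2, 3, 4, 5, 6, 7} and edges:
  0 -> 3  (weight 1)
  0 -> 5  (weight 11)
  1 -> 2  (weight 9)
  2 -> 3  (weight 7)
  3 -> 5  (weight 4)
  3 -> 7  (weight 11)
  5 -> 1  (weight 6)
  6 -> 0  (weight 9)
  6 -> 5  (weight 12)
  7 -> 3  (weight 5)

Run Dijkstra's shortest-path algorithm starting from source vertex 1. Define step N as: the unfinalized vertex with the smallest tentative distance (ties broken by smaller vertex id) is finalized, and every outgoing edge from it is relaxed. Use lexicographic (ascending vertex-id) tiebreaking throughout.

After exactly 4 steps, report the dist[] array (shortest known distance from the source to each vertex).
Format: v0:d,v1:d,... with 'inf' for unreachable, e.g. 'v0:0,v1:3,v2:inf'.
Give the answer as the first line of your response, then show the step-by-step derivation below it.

v0:inf,v1:0,v2:9,v3:16,v4:inf,v5:20,v6:inf,v7:27

step 1: dist = v0:inf,v1:0,v2:9,v3:inf,v4:inf,v5:inf,v6:inf,v7:inf
step 2: dist = v0:inf,v1:0,v2:9,v3:16,v4:inf,v5:inf,v6:inf,v7:inf
step 3: dist = v0:inf,v1:0,v2:9,v3:16,v4:inf,v5:20,v6:inf,v7:27
step 4: dist = v0:inf,v1:0,v2:9,v3:16,v4:inf,v5:20,v6:inf,v7:27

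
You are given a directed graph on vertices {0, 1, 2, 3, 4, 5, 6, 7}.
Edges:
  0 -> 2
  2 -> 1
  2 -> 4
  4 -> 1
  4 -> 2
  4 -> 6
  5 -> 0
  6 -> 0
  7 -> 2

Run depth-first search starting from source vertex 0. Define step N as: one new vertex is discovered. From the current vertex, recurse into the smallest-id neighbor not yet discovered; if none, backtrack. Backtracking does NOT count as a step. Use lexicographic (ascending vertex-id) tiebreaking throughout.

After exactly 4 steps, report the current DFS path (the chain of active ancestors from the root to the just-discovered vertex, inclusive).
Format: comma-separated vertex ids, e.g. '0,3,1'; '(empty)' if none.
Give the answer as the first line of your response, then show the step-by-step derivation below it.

0,2,4

step 1: discover 0; path=0; order=0
step 2: discover 2; path=0>2; order=0,2
step 3: discover 1; path=0>2>1; order=0,2,1
step 4: discover 4; path=0>2>4; order=0,2,1,4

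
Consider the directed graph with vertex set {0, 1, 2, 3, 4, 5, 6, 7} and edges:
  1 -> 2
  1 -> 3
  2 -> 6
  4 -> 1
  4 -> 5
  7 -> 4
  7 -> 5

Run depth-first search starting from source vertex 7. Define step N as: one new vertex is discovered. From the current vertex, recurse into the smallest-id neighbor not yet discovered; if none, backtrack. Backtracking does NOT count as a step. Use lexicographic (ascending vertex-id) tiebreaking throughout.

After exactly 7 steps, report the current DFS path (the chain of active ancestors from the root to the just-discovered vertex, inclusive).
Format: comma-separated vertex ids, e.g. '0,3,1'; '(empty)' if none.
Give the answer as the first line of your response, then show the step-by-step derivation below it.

7,4,5

step 1: discover 7; path=7; order=7
step 2: discover 4; path=7>4; order=7,4
step 3: discover 1; path=7>4>1; order=7,4,1
step 4: discover 2; path=7>4>1>2; order=7,4,1,2
step 5: discover 6; path=7>4>1>2>6; order=7,4,1,2,6
step 6: discover 3; path=7>4>1>3; order=7,4,1,2,6,3
step 7: discover 5; path=7>4>5; order=7,4,1,2,6,3,5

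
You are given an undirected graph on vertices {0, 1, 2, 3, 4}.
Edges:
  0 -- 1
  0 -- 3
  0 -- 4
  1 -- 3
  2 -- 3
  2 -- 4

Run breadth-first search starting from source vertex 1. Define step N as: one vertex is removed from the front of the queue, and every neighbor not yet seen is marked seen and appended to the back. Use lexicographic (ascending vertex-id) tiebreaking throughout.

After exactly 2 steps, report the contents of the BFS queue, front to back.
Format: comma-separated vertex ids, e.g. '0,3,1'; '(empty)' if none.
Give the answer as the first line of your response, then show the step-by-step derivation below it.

3,4

step 1: dequeue 1; queue=[0,3]; order=1
step 2: dequeue 0; queue=[3,4]; order=1,0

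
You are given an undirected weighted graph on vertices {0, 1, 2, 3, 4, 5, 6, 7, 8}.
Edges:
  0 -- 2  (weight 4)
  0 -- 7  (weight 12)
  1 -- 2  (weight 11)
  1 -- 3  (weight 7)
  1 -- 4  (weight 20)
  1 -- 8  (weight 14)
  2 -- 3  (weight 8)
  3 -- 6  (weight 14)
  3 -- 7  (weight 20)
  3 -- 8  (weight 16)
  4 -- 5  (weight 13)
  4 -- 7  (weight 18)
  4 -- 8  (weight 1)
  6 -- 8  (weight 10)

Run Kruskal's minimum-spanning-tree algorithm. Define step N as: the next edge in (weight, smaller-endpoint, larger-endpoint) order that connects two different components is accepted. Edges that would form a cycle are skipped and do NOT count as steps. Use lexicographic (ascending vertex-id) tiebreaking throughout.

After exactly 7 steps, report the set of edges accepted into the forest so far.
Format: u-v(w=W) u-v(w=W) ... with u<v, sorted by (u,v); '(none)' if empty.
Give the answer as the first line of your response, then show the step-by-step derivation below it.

0-2(w=4) 0-7(w=12) 1-3(w=7) 2-3(w=8) 4-5(w=13) 4-8(w=1) 6-8(w=10)

step 1: add edge 4-8 (w=1); MST = {4-8(w=1)}
step 2: add edge 0-2 (w=4); MST = {0-2(w=4) 4-8(w=1)}
step 3: add edge 1-3 (w=7); MST = {0-2(w=4) 1-3(w=7) 4-8(w=1)}
step 4: add edge 2-3 (w=8); MST = {0-2(w=4) 1-3(w=7) 2-3(w=8) 4-8(w=1)}
step 5: add edge 6-8 (w=10); MST = {0-2(w=4) 1-3(w=7) 2-3(w=8) 4-8(w=1) 6-8(w=10)}
step 6: add edge 0-7 (w=12); MST = {0-2(w=4) 0-7(w=12) 1-3(w=7) 2-3(w=8) 4-8(w=1) 6-8(w=10)}
step 7: add edge 4-5 (w=13); MST = {0-2(w=4) 0-7(w=12) 1-3(w=7) 2-3(w=8) 4-5(w=13) 4-8(w=1) 6-8(w=10)}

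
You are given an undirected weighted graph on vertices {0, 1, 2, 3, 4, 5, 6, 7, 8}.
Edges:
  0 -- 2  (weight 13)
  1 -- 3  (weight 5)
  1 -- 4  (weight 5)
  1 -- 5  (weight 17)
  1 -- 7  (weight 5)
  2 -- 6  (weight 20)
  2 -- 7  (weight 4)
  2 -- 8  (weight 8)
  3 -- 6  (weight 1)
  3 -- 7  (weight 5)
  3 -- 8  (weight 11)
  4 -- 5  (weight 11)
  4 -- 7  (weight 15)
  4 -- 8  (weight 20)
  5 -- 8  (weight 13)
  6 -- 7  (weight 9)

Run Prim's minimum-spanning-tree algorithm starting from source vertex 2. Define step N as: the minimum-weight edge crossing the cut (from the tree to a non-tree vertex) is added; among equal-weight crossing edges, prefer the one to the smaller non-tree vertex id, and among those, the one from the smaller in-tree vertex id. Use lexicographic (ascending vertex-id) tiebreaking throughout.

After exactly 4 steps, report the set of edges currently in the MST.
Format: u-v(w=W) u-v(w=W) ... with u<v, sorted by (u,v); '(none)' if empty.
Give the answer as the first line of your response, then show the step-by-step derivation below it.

1-3(w=5) 1-7(w=5) 2-7(w=4) 3-6(w=1)

step 1: add edge 2-7 (w=4); MST = {2-7(w=4)}
step 2: add edge 1-7 (w=5); MST = {1-7(w=5) 2-7(w=4)}
step 3: add edge 1-3 (w=5); MST = {1-3(w=5) 1-7(w=5) 2-7(w=4)}
step 4: add edge 3-6 (w=1); MST = {1-3(w=5) 1-7(w=5) 2-7(w=4) 3-6(w=1)}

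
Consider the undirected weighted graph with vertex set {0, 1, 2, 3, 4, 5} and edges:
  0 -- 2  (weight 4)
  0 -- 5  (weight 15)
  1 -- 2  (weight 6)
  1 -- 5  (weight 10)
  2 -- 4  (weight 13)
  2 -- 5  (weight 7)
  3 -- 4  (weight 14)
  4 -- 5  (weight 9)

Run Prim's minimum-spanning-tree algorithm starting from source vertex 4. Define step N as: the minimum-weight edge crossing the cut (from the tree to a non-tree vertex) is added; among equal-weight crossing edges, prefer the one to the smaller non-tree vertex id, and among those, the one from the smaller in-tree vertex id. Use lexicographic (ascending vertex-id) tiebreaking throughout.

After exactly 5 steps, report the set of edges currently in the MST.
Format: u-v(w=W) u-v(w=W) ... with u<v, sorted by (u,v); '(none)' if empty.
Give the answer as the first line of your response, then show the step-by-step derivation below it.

0-2(w=4) 1-2(w=6) 2-5(w=7) 3-4(w=14) 4-5(w=9)

step 1: add edge 4-5 (w=9); MST = {4-5(w=9)}
step 2: add edge 2-5 (w=7); MST = {2-5(w=7) 4-5(w=9)}
step 3: add edge 0-2 (w=4); MST = {0-2(w=4) 2-5(w=7) 4-5(w=9)}
step 4: add edge 1-2 (w=6); MST = {0-2(w=4) 1-2(w=6) 2-5(w=7) 4-5(w=9)}
step 5: add edge 3-4 (w=14); MST = {0-2(w=4) 1-2(w=6) 2-5(w=7) 3-4(w=14) 4-5(w=9)}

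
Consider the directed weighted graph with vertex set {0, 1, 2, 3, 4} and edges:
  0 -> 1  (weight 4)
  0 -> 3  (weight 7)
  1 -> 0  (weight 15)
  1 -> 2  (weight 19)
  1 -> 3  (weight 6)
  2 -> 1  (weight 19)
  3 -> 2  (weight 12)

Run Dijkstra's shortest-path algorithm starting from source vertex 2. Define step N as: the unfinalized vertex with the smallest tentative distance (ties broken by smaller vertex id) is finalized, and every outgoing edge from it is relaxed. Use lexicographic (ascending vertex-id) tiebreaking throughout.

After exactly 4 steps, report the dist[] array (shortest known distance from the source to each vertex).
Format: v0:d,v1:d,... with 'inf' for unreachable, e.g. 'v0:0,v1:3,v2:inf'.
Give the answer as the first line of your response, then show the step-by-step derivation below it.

v0:34,v1:19,v2:0,v3:25,v4:inf

step 1: dist = v0:inf,v1:19,v2:0,v3:inf,v4:inf
step 2: dist = v0:34,v1:19,v2:0,v3:25,v4:inf
step 3: dist = v0:34,v1:19,v2:0,v3:25,v4:inf
step 4: dist = v0:34,v1:19,v2:0,v3:25,v4:inf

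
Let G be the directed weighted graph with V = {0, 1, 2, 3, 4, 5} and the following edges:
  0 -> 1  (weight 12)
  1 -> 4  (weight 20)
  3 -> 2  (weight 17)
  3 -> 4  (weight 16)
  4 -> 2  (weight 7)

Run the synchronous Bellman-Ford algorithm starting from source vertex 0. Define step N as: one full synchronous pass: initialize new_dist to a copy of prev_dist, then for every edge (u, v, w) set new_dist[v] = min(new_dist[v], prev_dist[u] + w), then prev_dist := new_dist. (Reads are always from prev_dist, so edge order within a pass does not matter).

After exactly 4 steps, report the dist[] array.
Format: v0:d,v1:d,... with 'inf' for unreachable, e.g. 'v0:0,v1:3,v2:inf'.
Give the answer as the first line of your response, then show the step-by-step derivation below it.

v0:0,v1:12,v2:39,v3:inf,v4:32,v5:inf

step 1: dist = v0:0,v1:12,v2:inf,v3:inf,v4:inf,v5:inf
step 2: dist = v0:0,v1:12,v2:inf,v3:inf,v4:32,v5:inf
step 3: dist = v0:0,v1:12,v2:39,v3:inf,v4:32,v5:inf
step 4: dist = v0:0,v1:12,v2:39,v3:inf,v4:32,v5:inf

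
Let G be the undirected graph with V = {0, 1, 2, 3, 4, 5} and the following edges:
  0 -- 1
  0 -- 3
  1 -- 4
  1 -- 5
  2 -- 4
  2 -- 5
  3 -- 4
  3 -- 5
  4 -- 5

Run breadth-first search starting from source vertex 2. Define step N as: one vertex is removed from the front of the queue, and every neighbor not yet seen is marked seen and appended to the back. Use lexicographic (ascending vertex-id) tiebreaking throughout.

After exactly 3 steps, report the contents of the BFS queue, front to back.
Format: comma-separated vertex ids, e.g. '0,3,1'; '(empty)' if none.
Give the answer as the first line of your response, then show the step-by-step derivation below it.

1,3

step 1: dequeue 2; queue=[4,5]; order=2
step 2: dequeue 4; queue=[5,1,3]; order=2,4
step 3: dequeue 5; queue=[1,3]; order=2,4,5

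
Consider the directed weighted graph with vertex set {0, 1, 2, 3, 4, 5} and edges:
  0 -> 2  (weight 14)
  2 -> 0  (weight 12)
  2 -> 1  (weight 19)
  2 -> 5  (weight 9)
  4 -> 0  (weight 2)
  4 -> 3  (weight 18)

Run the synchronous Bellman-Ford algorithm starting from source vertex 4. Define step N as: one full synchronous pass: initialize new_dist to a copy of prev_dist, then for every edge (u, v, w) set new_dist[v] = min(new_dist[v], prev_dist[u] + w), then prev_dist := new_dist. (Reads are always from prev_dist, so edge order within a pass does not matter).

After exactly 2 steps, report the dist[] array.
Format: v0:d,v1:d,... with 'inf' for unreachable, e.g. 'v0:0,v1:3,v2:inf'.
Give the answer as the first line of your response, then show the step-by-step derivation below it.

v0:2,v1:inf,v2:16,v3:18,v4:0,v5:inf

step 1: dist = v0:2,v1:inf,v2:inf,v3:18,v4:0,v5:inf
step 2: dist = v0:2,v1:inf,v2:16,v3:18,v4:0,v5:inf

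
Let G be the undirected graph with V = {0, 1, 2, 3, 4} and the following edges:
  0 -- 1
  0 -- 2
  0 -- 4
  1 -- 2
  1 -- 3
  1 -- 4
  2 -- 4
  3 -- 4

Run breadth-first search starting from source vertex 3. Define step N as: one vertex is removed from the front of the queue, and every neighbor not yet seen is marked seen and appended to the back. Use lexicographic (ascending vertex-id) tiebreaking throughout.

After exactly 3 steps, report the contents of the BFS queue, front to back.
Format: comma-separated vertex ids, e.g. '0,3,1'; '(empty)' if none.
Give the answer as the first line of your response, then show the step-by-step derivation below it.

0,2

step 1: dequeue 3; queue=[1,4]; order=3
step 2: dequeue 1; queue=[4,0,2]; order=3,1
step 3: dequeue 4; queue=[0,2]; order=3,1,4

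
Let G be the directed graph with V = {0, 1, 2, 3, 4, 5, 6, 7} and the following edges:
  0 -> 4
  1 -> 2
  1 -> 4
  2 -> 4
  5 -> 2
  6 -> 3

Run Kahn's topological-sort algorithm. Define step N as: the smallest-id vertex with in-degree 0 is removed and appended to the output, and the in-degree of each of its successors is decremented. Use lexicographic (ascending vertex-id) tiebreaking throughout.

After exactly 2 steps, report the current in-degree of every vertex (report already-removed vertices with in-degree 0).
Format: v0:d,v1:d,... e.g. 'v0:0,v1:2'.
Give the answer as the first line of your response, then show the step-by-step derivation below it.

v0:0,v1:0,v2:1,v3:1,v4:1,v5:0,v6:0,v7:0

step 1: output 0; order=[0]; indeg=(0,0,2,1,2,0,0,0)
step 2: output 1; order=[0,1]; indeg=(0,0,1,1,1,0,0,0)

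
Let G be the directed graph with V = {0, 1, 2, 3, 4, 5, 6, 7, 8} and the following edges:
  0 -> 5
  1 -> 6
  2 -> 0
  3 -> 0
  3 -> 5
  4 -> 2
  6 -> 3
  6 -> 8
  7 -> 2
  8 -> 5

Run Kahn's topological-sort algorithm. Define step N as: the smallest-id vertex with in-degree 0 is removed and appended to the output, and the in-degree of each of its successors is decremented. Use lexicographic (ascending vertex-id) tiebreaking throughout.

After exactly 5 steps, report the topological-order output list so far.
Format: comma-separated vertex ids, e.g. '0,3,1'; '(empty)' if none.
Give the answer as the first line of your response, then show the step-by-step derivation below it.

1,4,6,3,7

step 1: output 1; order=[1]; indeg=(2,0,2,1,0,3,0,0,1)
step 2: output 4; order=[1,4]; indeg=(2,0,1,1,0,3,0,0,1)
step 3: output 6; order=[1,4,6]; indeg=(2,0,1,0,0,3,0,0,0)
step 4: output 3; order=[1,4,6,3]; indeg=(1,0,1,0,0,2,0,0,0)
step 5: output 7; order=[1,4,6,3,7]; indeg=(1,0,0,0,0,2,0,0,0)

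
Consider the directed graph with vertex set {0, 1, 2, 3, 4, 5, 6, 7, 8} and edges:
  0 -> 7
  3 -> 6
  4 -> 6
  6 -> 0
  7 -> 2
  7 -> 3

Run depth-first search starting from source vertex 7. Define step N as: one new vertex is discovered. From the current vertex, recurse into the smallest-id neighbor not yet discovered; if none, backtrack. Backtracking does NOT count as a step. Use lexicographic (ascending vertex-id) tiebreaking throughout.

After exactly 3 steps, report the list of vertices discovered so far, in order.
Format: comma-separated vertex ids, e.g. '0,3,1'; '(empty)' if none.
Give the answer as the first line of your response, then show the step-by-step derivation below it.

7,2,3

step 1: discover 7; path=7; order=7
step 2: discover 2; path=7>2; order=7,2
step 3: discover 3; path=7>3; order=7,2,3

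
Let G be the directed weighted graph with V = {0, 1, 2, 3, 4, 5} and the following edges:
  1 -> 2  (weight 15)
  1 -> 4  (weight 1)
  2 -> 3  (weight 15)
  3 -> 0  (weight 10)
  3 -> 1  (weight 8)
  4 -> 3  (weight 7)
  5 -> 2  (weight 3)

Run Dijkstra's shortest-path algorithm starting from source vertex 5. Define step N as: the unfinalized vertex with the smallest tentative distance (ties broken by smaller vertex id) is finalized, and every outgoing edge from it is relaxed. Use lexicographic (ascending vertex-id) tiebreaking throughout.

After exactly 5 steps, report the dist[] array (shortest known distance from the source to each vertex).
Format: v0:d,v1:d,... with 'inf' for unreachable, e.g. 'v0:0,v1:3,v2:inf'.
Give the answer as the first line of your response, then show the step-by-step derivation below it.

v0:28,v1:26,v2:3,v3:18,v4:27,v5:0

step 1: dist = v0:inf,v1:inf,v2:3,v3:inf,v4:inf,v5:0
step 2: dist = v0:inf,v1:inf,v2:3,v3:18,v4:inf,v5:0
step 3: dist = v0:28,v1:26,v2:3,v3:18,v4:inf,v5:0
step 4: dist = v0:28,v1:26,v2:3,v3:18,v4:27,v5:0
step 5: dist = v0:28,v1:26,v2:3,v3:18,v4:27,v5:0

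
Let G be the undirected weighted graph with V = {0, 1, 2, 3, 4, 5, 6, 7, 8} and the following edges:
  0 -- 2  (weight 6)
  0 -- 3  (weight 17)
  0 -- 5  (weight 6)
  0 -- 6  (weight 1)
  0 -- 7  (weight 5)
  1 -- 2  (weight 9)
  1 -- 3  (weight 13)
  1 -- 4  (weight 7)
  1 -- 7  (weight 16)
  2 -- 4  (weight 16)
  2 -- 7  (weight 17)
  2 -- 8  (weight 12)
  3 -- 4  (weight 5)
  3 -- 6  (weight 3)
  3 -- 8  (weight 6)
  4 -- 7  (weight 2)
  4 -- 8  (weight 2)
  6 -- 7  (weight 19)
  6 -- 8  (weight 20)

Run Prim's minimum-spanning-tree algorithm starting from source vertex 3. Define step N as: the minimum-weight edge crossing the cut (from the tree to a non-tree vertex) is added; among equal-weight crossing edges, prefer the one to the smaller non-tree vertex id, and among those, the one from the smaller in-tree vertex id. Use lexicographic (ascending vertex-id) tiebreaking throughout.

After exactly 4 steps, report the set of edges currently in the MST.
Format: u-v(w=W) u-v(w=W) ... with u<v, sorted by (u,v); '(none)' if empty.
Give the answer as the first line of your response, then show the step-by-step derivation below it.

0-6(w=1) 3-4(w=5) 3-6(w=3) 4-7(w=2)

step 1: add edge 3-6 (w=3); MST = {3-6(w=3)}
step 2: add edge 0-6 (w=1); MST = {0-6(w=1) 3-6(w=3)}
step 3: add edge 3-4 (w=5); MST = {0-6(w=1) 3-4(w=5) 3-6(w=3)}
step 4: add edge 4-7 (w=2); MST = {0-6(w=1) 3-4(w=5) 3-6(w=3) 4-7(w=2)}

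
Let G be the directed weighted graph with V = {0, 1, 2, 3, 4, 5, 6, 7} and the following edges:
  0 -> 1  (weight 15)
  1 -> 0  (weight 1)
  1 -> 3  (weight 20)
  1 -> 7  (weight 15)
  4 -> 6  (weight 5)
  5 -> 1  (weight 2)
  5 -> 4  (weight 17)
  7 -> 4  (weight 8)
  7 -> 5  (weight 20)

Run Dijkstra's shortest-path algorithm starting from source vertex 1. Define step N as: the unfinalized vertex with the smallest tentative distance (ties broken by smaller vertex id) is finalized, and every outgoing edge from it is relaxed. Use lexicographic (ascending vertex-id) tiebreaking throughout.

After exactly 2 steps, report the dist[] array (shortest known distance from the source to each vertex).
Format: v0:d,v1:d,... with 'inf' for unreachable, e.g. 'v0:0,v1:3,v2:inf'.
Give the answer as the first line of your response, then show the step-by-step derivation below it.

v0:1,v1:0,v2:inf,v3:20,v4:inf,v5:inf,v6:inf,v7:15

step 1: dist = v0:1,v1:0,v2:inf,v3:20,v4:inf,v5:inf,v6:inf,v7:15
step 2: dist = v0:1,v1:0,v2:inf,v3:20,v4:inf,v5:inf,v6:inf,v7:15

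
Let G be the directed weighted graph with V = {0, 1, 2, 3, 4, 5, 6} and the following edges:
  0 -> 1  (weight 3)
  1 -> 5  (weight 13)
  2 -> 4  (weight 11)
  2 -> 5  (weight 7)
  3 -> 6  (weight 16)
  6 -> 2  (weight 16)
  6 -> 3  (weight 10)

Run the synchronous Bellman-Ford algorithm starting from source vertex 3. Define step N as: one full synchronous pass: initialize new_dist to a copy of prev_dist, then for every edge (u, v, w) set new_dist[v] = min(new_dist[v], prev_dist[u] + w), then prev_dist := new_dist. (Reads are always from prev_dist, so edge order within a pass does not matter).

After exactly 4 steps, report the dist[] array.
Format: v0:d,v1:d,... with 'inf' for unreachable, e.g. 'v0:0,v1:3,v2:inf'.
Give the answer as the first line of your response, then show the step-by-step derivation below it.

v0:inf,v1:inf,v2:32,v3:0,v4:43,v5:39,v6:16

step 1: dist = v0:inf,v1:inf,v2:inf,v3:0,v4:inf,v5:inf,v6:16
step 2: dist = v0:inf,v1:inf,v2:32,v3:0,v4:inf,v5:inf,v6:16
step 3: dist = v0:inf,v1:inf,v2:32,v3:0,v4:43,v5:39,v6:16
step 4: dist = v0:inf,v1:inf,v2:32,v3:0,v4:43,v5:39,v6:16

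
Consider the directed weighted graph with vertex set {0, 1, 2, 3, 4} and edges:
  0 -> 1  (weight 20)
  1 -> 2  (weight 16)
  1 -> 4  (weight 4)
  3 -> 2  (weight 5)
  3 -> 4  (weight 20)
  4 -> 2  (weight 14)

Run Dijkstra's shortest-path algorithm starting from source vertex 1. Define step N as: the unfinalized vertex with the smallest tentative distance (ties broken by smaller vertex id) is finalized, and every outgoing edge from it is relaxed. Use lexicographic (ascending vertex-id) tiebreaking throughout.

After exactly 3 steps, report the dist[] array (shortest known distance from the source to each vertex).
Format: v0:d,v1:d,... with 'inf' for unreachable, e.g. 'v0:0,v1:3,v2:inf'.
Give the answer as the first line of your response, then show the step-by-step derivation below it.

v0:inf,v1:0,v2:16,v3:inf,v4:4

step 1: dist = v0:inf,v1:0,v2:16,v3:inf,v4:4
step 2: dist = v0:inf,v1:0,v2:16,v3:inf,v4:4
step 3: dist = v0:inf,v1:0,v2:16,v3:inf,v4:4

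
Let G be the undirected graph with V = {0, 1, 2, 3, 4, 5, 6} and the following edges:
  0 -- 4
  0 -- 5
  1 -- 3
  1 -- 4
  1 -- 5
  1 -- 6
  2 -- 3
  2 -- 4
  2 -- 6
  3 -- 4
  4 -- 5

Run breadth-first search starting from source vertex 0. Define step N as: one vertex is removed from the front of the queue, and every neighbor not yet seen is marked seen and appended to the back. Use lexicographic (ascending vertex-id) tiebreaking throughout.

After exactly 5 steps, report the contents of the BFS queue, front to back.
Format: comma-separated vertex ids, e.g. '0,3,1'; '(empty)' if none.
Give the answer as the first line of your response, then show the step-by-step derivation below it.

3,6

step 1: dequeue 0; queue=[4,5]; order=0
step 2: dequeue 4; queue=[5,1,2,3]; order=0,4
step 3: dequeue 5; queue=[1,2,3]; order=0,4,5
step 4: dequeue 1; queue=[2,3,6]; order=0,4,5,1
step 5: dequeue 2; queue=[3,6]; order=0,4,5,1,2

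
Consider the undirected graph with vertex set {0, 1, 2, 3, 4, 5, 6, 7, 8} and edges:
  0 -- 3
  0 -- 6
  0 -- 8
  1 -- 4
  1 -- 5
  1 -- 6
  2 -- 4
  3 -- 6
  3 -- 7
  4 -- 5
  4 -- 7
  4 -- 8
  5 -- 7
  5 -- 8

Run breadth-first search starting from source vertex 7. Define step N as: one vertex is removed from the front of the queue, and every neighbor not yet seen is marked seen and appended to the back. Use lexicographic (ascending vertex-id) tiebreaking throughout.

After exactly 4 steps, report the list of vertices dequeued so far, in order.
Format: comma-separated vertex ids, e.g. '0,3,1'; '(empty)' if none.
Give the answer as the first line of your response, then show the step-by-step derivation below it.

7,3,4,5

step 1: dequeue 7; queue=[3,4,5]; order=7
step 2: dequeue 3; queue=[4,5,0,6]; order=7,3
step 3: dequeue 4; queue=[5,0,6,1,2,8]; order=7,3,4
step 4: dequeue 5; queue=[0,6,1,2,8]; order=7,3,4,5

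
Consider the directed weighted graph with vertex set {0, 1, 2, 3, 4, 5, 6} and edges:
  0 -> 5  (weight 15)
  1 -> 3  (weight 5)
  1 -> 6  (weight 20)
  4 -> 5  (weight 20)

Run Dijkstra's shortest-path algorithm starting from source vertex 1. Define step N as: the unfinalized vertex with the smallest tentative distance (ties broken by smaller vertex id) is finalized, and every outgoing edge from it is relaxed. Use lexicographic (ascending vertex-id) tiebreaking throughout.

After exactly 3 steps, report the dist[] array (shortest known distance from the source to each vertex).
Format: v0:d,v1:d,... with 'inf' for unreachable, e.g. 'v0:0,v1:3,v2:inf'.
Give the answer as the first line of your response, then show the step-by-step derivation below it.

v0:inf,v1:0,v2:inf,v3:5,v4:inf,v5:inf,v6:20

step 1: dist = v0:inf,v1:0,v2:inf,v3:5,v4:inf,v5:inf,v6:20
step 2: dist = v0:inf,v1:0,v2:inf,v3:5,v4:inf,v5:inf,v6:20
step 3: dist = v0:inf,v1:0,v2:inf,v3:5,v4:inf,v5:inf,v6:20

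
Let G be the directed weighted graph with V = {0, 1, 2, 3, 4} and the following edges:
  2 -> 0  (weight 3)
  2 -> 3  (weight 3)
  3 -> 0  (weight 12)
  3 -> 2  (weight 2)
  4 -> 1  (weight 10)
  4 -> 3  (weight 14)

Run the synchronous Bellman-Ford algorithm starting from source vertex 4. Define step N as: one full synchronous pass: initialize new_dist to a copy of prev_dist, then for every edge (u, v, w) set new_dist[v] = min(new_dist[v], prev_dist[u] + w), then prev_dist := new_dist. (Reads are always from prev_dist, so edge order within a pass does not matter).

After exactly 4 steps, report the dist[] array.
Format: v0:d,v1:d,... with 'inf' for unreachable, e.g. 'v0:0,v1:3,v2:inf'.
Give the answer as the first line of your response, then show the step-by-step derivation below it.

v0:19,v1:10,v2:16,v3:14,v4:0

step 1: dist = v0:inf,v1:10,v2:inf,v3:14,v4:0
step 2: dist = v0:26,v1:10,v2:16,v3:14,v4:0
step 3: dist = v0:19,v1:10,v2:16,v3:14,v4:0
step 4: dist = v0:19,v1:10,v2:16,v3:14,v4:0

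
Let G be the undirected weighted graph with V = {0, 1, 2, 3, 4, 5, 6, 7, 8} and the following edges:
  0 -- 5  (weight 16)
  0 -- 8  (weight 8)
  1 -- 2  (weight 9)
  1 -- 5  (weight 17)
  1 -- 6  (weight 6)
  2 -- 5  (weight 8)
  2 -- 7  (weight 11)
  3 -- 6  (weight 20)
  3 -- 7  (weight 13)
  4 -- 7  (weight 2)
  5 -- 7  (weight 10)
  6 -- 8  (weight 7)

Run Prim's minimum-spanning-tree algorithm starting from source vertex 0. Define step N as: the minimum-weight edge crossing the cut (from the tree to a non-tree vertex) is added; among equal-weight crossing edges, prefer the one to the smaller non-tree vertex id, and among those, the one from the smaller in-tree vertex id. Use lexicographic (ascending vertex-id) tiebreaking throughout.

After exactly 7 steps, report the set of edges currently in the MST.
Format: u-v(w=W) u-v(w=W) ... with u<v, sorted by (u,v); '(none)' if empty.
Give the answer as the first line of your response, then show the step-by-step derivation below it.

0-8(w=8) 1-2(w=9) 1-6(w=6) 2-5(w=8) 4-7(w=2) 5-7(w=10) 6-8(w=7)

step 1: add edge 0-8 (w=8); MST = {0-8(w=8)}
step 2: add edge 6-8 (w=7); MST = {0-8(w=8) 6-8(w=7)}
step 3: add edge 1-6 (w=6); MST = {0-8(w=8) 1-6(w=6) 6-8(w=7)}
step 4: add edge 1-2 (w=9); MST = {0-8(w=8) 1-2(w=9) 1-6(w=6) 6-8(w=7)}
step 5: add edge 2-5 (w=8); MST = {0-8(w=8) 1-2(w=9) 1-6(w=6) 2-5(w=8) 6-8(w=7)}
step 6: add edge 5-7 (w=10); MST = {0-8(w=8) 1-2(w=9) 1-6(w=6) 2-5(w=8) 5-7(w=10) 6-8(w=7)}
step 7: add edge 4-7 (w=2); MST = {0-8(w=8) 1-2(w=9) 1-6(w=6) 2-5(w=8) 4-7(w=2) 5-7(w=10) 6-8(w=7)}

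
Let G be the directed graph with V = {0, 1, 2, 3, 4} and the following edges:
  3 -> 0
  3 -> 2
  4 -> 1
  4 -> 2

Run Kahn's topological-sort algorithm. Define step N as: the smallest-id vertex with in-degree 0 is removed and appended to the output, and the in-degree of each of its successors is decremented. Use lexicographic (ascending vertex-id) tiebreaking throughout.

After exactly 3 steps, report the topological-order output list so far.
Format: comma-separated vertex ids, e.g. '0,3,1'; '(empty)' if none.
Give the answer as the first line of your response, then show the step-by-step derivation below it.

3,0,4

step 1: output 3; order=[3]; indeg=(0,1,1,0,0)
step 2: output 0; order=[3,0]; indeg=(0,1,1,0,0)
step 3: output 4; order=[3,0,4]; indeg=(0,0,0,0,0)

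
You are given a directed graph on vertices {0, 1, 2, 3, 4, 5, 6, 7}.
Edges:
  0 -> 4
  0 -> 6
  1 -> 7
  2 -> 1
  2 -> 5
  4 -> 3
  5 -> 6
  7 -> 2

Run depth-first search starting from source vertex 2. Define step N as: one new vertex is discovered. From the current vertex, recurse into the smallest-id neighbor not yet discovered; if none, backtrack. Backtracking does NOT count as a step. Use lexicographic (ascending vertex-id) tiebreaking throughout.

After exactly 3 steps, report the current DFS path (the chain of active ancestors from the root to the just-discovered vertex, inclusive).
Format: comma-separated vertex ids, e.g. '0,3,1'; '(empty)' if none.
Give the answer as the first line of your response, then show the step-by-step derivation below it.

2,1,7

step 1: discover 2; path=2; order=2
step 2: discover 1; path=2>1; order=2,1
step 3: discover 7; path=2>1>7; order=2,1,7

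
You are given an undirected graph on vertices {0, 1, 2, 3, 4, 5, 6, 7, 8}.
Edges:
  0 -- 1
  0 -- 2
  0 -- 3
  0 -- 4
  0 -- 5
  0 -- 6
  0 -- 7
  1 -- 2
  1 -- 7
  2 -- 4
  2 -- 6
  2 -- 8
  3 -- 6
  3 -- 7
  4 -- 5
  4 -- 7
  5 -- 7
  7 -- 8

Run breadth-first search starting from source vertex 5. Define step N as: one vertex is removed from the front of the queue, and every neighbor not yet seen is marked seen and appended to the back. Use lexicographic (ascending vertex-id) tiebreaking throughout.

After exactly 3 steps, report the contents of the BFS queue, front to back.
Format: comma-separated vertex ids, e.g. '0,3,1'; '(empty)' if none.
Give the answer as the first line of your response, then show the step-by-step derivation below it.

7,1,2,3,6

step 1: dequeue 5; queue=[0,4,7]; order=5
step 2: dequeue 0; queue=[4,7,1,2,3,6]; order=5,0
step 3: dequeue 4; queue=[7,1,2,3,6]; order=5,0,4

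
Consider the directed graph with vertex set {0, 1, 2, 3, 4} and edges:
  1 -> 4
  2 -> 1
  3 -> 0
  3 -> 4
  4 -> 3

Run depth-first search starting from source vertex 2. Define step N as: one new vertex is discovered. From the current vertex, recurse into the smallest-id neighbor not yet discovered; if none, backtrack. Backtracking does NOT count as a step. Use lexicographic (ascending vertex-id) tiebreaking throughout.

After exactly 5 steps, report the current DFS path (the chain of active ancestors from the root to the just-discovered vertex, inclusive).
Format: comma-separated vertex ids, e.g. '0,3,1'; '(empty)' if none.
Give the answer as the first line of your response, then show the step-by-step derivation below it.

2,1,4,3,0

step 1: discover 2; path=2; order=2
step 2: discover 1; path=2>1; order=2,1
step 3: discover 4; path=2>1>4; order=2,1,4
step 4: discover 3; path=2>1>4>3; order=2,1,4,3
step 5: discover 0; path=2>1>4>3>0; order=2,1,4,3,0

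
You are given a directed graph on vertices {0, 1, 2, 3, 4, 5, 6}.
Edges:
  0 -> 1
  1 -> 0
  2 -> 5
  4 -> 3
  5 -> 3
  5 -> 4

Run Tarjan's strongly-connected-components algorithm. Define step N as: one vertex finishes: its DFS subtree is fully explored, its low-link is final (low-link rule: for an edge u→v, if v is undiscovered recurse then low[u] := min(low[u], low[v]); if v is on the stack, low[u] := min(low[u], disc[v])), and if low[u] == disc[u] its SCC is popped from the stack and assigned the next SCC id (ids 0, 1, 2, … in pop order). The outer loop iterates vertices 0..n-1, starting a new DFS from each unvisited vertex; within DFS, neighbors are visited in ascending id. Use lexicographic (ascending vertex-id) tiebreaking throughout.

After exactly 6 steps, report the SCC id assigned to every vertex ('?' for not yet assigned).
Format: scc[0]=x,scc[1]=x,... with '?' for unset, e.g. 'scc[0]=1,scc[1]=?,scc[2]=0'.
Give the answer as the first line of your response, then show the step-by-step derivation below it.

scc[0]=0,scc[1]=0,scc[2]=4,scc[3]=1,scc[4]=2,scc[5]=3,scc[6]=?

step 1: low=(low[0]=0,low[1]=0,low[2]=?,low[3]=?,low[4]=?,low[5]=?,low[6]=?); scc=(scc[0]=?,scc[1]=?,scc[2]=?,scc[3]=?,scc[4]=?,scc[5]=?,scc[6]=?)
step 2: low=(low[0]=0,low[1]=0,low[2]=?,low[3]=?,low[4]=?,low[5]=?,low[6]=?); scc=(scc[0]=0,scc[1]=0,scc[2]=?,scc[3]=?,scc[4]=?,scc[5]=?,scc[6]=?)
step 3: low=(low[0]=0,low[1]=0,low[2]=2,low[3]=4,low[4]=?,low[5]=3,low[6]=?); scc=(scc[0]=0,scc[1]=0,scc[2]=?,scc[3]=1,scc[4]=?,scc[5]=?,scc[6]=?)
step 4: low=(low[0]=0,low[1]=0,low[2]=2,low[3]=4,low[4]=5,low[5]=3,low[6]=?); scc=(scc[0]=0,scc[1]=0,scc[2]=?,scc[3]=1,scc[4]=2,scc[5]=?,scc[6]=?)
step 5: low=(low[0]=0,low[1]=0,low[2]=2,low[3]=4,low[4]=5,low[5]=3,low[6]=?); scc=(scc[0]=0,scc[1]=0,scc[2]=?,scc[3]=1,scc[4]=2,scc[5]=3,scc[6]=?)
step 6: low=(low[0]=0,low[1]=0,low[2]=2,low[3]=4,low[4]=5,low[5]=3,low[6]=?); scc=(scc[0]=0,scc[1]=0,scc[2]=4,scc[3]=1,scc[4]=2,scc[5]=3,scc[6]=?)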